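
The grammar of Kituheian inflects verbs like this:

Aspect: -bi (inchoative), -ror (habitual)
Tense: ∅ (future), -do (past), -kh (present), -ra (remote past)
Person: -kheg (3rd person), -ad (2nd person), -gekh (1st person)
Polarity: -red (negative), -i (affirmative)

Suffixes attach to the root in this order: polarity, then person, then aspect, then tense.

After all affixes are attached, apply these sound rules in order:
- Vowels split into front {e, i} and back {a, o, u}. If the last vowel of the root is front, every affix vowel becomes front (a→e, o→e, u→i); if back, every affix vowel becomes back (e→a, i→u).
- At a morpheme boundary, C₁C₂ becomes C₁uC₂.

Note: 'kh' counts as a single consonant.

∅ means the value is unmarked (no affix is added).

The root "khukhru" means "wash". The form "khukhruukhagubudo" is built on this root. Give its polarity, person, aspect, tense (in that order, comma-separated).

Segment: khukhru-i-kheg-bi-do.
polarity: -i → affirmative.
person: -kheg → 3rd person.
aspect: -bi → inchoative.
tense: -do → past.

affirmative, 3rd person, inchoative, past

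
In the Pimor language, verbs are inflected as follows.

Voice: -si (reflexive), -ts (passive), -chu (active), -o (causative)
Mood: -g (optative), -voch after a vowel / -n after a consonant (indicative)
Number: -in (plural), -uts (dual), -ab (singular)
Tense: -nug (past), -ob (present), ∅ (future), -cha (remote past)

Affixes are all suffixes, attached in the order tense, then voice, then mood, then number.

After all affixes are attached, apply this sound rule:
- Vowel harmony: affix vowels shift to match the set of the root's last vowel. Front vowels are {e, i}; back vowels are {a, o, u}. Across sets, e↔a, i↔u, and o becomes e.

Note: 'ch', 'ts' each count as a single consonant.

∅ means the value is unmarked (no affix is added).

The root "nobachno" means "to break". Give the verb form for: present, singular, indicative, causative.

Attach tense present -ob → nobachnoob.
Attach voice causative -o → nobachnoobo.
Attach mood indicative -voch (after vowel 'o') → nobachnoobovoch.
Attach number singular -ab → nobachnoobovochab.
Vowel harmony: no change.

nobachnoobovochab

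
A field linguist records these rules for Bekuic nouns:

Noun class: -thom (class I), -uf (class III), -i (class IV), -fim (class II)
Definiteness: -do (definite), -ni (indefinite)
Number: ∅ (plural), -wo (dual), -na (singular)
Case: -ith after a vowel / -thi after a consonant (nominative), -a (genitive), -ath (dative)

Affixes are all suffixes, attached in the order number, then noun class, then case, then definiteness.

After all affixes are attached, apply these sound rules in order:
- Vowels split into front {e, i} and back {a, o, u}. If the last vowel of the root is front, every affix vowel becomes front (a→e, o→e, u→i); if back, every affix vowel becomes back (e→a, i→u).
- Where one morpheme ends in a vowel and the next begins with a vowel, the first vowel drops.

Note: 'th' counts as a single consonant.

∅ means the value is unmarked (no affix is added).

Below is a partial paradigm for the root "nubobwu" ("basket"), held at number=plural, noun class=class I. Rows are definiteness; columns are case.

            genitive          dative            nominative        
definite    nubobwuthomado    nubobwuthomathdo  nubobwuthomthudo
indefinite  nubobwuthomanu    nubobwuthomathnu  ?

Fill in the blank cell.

number = plural: zero marking, form stays nubobwu.
Attach noun class class I -thom → nubobwuthom.
Attach case nominative -thi (after consonant 'm') → nubobwuthomthi.
Attach definiteness indefinite -ni → nubobwuthomthini.
Apply vowel harmony: nubobwuthomthini → nubobwuthomthunu.
Vowel deletion: no change.

nubobwuthomthunu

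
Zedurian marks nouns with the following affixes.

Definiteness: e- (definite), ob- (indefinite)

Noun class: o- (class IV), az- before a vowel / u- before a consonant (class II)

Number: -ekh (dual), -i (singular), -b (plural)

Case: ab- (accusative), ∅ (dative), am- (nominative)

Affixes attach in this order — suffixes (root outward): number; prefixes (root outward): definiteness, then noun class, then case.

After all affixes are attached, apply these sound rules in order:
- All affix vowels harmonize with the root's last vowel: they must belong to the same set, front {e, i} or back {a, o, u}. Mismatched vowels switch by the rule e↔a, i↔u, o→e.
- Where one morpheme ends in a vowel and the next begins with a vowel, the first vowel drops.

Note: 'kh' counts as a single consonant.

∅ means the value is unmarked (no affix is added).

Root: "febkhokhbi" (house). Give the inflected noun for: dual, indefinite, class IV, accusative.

Attach number dual -ekh → febkhokhbiekh.
Attach definiteness indefinite ob- → obfebkhokhbiekh.
Attach noun class class IV o- → oobfebkhokhbiekh.
Attach case accusative ab- → aboobfebkhokhbiekh.
Apply vowel harmony: aboobfebkhokhbiekh → ebeebfebkhokhbiekh.
Apply vowel deletion: ebeebfebkhokhbiekh → ebebfebkhokhbekh.

ebebfebkhokhbekh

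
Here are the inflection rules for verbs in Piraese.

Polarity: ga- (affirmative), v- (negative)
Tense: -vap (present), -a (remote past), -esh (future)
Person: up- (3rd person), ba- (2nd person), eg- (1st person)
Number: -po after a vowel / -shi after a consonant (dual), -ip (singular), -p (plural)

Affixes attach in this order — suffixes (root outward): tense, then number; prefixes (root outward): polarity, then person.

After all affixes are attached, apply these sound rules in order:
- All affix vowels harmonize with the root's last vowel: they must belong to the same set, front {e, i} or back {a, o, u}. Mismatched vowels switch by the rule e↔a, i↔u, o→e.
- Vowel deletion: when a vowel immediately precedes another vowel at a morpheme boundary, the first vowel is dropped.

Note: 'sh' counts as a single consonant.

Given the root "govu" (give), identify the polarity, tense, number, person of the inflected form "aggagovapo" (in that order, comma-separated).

Segment: eg-ga-govu-a-po.
polarity: ga- → affirmative.
tense: -a → remote past.
number: -po/shi → dual.
person: eg- → 1st person.

affirmative, remote past, dual, 1st person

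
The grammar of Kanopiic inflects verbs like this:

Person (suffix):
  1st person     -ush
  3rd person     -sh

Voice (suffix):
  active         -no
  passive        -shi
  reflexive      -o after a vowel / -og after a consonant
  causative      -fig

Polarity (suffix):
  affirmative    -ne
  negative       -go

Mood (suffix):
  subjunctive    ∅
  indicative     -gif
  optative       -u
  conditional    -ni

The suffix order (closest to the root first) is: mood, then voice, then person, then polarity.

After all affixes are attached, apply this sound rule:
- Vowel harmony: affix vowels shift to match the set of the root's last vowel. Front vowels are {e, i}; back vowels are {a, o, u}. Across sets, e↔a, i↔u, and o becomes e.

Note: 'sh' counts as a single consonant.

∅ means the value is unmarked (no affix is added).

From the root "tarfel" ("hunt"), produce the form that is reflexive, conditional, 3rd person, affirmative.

tarfelnieshne

Attach mood conditional -ni → tarfelni.
Attach voice reflexive -o (after vowel 'i') → tarfelnio.
Attach person 3rd person -sh → tarfelniosh.
Attach polarity affirmative -ne → tarfelnioshne.
Apply vowel harmony: tarfelnioshne → tarfelnieshne.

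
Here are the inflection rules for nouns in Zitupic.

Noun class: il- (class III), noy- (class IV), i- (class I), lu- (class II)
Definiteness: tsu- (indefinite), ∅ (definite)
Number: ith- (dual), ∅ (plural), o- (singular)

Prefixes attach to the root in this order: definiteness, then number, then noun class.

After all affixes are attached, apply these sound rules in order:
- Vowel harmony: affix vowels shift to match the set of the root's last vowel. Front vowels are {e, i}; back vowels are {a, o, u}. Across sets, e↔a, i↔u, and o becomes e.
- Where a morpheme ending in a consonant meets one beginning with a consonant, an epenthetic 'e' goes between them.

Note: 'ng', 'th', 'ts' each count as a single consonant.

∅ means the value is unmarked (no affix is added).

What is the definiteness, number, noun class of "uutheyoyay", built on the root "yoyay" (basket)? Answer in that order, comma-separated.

definite, dual, class I

Segment: i-ith-yoyay.
definiteness: ∅ → definite.
number: ith- → dual.
noun class: i- → class I.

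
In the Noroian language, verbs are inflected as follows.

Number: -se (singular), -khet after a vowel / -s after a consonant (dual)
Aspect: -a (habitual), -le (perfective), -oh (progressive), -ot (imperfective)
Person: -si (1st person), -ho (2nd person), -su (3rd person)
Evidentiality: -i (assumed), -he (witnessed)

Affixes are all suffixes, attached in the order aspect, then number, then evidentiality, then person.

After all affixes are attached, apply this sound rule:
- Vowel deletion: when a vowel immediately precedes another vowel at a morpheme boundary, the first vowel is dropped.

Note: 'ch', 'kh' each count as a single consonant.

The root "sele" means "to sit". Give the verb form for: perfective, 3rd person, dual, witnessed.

selelekhethesu

Attach aspect perfective -le → selele.
Attach number dual -khet (after vowel 'e') → selelekhet.
Attach evidentiality witnessed -he → selelekhethe.
Attach person 3rd person -su → selelekhethesu.
Vowel deletion: no change.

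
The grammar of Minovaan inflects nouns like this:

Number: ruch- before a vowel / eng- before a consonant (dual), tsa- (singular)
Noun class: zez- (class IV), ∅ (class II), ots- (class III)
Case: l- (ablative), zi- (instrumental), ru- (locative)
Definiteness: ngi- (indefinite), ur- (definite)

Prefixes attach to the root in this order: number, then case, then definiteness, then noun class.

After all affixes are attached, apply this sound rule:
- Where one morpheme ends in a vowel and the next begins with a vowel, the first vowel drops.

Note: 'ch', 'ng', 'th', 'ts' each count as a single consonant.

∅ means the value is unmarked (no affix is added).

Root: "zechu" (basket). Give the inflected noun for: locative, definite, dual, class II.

urrengzechu

Attach number dual eng- (before consonant 'z') → engzechu.
Attach case locative ru- → ruengzechu.
Attach definiteness definite ur- → urruengzechu.
noun class = class II: zero marking, form stays urruengzechu.
Apply vowel deletion: urruengzechu → urrengzechu.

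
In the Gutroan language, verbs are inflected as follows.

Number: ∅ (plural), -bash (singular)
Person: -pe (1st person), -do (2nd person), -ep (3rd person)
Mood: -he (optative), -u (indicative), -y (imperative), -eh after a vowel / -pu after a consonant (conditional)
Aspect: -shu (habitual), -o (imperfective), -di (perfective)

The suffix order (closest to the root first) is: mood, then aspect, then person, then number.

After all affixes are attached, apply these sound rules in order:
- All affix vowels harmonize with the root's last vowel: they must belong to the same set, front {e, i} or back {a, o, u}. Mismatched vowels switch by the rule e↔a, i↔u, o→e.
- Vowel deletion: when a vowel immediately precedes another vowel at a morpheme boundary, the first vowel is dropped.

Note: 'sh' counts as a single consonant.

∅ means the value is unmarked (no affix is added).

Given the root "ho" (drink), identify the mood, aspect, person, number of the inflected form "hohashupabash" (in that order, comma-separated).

optative, habitual, 1st person, singular

Segment: ho-he-shu-pe-bash.
mood: -he → optative.
aspect: -shu → habitual.
person: -pe → 1st person.
number: -bash → singular.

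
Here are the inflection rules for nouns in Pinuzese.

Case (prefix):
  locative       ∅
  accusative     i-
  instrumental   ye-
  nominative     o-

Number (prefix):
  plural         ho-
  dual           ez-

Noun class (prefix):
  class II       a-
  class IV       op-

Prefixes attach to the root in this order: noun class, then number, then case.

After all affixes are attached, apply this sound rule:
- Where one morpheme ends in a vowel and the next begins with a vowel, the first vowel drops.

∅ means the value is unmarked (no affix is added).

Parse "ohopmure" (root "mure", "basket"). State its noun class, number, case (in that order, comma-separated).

class IV, plural, nominative

Segment: o-ho-op-mure.
noun class: op- → class IV.
number: ho- → plural.
case: o- → nominative.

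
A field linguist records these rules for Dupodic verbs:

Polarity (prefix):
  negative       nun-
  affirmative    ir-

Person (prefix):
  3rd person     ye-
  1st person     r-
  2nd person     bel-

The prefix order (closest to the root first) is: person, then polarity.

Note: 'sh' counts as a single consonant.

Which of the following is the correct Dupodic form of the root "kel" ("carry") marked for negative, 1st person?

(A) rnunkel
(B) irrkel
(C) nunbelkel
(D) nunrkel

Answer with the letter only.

D

Attach person 1st person r- → rkel.
Attach polarity negative nun- → nunrkel.
So the correct form is nunrkel, option (D).
(B) irrkel is wrong: it uses affirmative instead of negative for polarity.
(C) nunbelkel is wrong: it uses 2nd person instead of 1st person for person.
(A) rnunkel is wrong: it has the affixes in the wrong order.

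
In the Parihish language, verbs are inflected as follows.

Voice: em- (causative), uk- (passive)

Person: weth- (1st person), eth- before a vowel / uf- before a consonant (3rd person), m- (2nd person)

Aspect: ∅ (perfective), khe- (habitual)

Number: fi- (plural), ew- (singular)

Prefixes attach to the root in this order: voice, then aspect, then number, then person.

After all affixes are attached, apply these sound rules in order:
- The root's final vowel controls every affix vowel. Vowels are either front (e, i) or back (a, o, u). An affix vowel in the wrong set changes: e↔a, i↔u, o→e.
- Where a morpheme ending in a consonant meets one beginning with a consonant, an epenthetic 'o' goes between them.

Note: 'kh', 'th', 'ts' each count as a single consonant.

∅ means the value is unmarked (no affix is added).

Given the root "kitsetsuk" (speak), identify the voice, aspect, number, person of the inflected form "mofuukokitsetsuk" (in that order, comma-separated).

passive, perfective, plural, 2nd person

Segment: m-fi-uk-kitsetsuk.
voice: uk- → passive.
aspect: ∅ → perfective.
number: fi- → plural.
person: m- → 2nd person.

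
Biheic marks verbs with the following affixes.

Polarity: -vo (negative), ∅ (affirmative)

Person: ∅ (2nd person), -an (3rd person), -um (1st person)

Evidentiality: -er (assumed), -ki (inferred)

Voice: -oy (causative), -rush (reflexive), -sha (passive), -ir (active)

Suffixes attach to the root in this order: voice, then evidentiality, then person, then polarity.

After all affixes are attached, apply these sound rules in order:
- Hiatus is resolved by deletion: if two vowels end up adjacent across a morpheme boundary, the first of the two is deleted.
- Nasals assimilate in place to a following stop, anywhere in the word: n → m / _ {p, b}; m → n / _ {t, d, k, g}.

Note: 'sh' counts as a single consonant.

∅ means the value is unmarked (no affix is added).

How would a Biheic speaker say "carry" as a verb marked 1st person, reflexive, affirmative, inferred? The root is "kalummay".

kalummayrushkum

Attach voice reflexive -rush → kalummayrush.
Attach evidentiality inferred -ki → kalummayrushki.
Attach person 1st person -um → kalummayrushkium.
polarity = affirmative: zero marking, form stays kalummayrushkium.
Apply vowel deletion: kalummayrushkium → kalummayrushkum.
Nasal assimilation: no change.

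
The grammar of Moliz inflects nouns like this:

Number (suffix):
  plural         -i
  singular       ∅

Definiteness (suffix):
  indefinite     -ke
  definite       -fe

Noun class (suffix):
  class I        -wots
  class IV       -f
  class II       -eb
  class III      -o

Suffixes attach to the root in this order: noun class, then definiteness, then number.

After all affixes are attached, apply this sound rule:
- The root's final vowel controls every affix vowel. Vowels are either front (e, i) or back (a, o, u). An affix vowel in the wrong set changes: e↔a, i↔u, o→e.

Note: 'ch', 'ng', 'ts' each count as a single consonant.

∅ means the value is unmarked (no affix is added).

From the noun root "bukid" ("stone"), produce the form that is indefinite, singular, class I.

bukidwetske

Attach noun class class I -wots → bukidwots.
Attach definiteness indefinite -ke → bukidwotske.
number = singular: zero marking, form stays bukidwotske.
Apply vowel harmony: bukidwotske → bukidwetske.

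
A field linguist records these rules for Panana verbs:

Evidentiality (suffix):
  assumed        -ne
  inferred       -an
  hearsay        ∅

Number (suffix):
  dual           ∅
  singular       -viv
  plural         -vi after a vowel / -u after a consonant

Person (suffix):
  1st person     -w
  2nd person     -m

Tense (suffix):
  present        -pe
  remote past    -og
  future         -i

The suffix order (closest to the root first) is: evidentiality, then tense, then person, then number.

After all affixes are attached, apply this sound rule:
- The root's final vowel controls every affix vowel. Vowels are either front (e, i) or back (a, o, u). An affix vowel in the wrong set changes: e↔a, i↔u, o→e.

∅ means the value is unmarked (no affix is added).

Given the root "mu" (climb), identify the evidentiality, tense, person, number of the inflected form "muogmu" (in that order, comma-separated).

hearsay, remote past, 2nd person, plural

Segment: mu-og-m-u.
evidentiality: ∅ → hearsay.
tense: -og → remote past.
person: -m → 2nd person.
number: -vi/u → plural.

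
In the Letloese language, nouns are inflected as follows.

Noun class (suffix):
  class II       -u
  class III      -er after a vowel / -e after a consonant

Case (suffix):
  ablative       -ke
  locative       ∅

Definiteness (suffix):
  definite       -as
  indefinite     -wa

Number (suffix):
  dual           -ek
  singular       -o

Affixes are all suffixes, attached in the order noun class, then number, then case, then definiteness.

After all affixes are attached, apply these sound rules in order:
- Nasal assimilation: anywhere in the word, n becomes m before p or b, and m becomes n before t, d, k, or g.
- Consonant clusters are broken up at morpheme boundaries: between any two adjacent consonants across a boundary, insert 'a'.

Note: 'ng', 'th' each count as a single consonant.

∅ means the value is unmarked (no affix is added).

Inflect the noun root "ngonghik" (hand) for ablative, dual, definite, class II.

Attach noun class class II -u → ngonghiku.
Attach number dual -ek → ngonghikuek.
Attach case ablative -ke → ngonghikuekke.
Attach definiteness definite -as → ngonghikuekkeas.
Nasal assimilation: no change.
Apply epenthesis: ngonghikuekkeas → ngonghikuekakeas.

ngonghikuekakeas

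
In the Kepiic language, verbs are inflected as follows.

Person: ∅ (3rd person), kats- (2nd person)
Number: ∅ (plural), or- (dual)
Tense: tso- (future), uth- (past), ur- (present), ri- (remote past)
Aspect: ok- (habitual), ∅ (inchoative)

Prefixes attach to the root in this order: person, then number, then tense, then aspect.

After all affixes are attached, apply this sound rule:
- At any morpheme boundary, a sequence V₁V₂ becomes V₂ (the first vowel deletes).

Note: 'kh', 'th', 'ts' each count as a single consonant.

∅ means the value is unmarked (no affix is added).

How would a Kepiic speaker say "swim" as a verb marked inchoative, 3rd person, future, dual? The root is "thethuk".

person = 3rd person: zero marking, form stays thethuk.
Attach number dual or- → orthethuk.
Attach tense future tso- → tsoorthethuk.
aspect = inchoative: zero marking, form stays tsoorthethuk.
Apply vowel deletion: tsoorthethuk → tsorthethuk.

tsorthethuk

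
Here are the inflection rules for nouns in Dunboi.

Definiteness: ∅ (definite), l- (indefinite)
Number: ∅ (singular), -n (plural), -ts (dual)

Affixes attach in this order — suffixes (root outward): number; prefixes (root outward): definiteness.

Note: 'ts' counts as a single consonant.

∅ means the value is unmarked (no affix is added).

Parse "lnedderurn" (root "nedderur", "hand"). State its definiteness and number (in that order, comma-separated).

indefinite, plural

Segment: l-nedderur-n.
definiteness: l- → indefinite.
number: -n → plural.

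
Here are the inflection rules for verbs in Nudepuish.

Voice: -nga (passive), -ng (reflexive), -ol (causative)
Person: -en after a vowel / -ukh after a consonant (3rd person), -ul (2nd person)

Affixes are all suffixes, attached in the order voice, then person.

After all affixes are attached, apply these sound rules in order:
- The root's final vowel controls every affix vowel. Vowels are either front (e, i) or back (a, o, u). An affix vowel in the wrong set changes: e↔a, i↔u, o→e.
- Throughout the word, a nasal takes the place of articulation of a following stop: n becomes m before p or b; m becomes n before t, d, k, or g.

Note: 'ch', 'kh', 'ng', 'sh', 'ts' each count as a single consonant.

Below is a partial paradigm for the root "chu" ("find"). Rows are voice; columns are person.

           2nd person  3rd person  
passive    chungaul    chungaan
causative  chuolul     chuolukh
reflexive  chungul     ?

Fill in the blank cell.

chungukh

Attach voice reflexive -ng → chung.
Attach person 3rd person -ukh (after consonant 'ng') → chungukh.
Vowel harmony: no change.
Nasal assimilation: no change.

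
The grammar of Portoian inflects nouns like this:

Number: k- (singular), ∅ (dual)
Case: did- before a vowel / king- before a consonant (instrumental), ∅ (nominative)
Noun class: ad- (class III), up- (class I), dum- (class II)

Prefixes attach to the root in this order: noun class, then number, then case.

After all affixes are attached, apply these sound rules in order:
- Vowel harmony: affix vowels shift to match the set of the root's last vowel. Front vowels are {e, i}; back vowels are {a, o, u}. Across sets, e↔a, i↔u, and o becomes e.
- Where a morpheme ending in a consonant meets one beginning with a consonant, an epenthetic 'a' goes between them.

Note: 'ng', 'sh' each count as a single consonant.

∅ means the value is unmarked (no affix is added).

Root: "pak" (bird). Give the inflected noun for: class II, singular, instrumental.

Attach noun class class II dum- → dumpak.
Attach number singular k- → kdumpak.
Attach case instrumental king- (before consonant 'k') → kingkdumpak.
Apply vowel harmony: kingkdumpak → kungkdumpak.
Apply epenthesis: kungkdumpak → kungakadumapak.

kungakadumapak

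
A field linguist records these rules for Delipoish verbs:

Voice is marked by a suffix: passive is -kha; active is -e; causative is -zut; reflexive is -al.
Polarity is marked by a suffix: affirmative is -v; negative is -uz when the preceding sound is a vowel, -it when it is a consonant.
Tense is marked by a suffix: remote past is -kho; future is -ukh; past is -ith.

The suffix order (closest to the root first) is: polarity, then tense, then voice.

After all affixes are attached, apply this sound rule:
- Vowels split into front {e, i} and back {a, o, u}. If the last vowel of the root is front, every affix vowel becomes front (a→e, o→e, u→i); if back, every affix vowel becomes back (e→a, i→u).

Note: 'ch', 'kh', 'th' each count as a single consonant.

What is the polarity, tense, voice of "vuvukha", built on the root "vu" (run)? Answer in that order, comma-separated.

Segment: vu-v-ukh-e.
polarity: -v → affirmative.
tense: -ukh → future.
voice: -e → active.

affirmative, future, active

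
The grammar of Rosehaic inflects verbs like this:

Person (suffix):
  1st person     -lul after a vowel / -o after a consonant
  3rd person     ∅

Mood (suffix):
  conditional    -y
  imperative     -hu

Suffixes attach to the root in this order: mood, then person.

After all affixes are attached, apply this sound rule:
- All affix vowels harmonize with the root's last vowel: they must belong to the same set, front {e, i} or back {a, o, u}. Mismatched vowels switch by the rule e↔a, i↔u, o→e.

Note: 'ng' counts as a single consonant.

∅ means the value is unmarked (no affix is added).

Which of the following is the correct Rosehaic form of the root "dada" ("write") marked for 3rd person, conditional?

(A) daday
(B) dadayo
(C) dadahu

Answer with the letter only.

A

Attach mood conditional -y → daday.
person = 3rd person: zero marking, form stays daday.
Vowel harmony: no change.
So the correct form is daday, option (A).
(C) dadahu is wrong: it uses imperative instead of conditional for mood.
(B) dadayo is wrong: it uses 1st person instead of 3rd person for person.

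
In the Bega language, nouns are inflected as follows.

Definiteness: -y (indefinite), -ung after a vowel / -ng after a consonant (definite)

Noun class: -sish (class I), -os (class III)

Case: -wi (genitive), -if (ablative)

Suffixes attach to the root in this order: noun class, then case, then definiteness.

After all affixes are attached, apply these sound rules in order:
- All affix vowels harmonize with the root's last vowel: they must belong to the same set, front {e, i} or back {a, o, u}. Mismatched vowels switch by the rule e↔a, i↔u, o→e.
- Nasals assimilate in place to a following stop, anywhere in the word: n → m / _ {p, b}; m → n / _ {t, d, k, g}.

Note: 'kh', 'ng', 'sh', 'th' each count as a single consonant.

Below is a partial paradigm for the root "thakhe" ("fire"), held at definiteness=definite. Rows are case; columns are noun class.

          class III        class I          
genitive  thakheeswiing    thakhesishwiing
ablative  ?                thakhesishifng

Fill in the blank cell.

Attach noun class class III -os → thakheos.
Attach case ablative -if → thakheosif.
Attach definiteness definite -ng (after consonant 'f') → thakheosifng.
Apply vowel harmony: thakheosifng → thakheesifng.
Nasal assimilation: no change.

thakheesifng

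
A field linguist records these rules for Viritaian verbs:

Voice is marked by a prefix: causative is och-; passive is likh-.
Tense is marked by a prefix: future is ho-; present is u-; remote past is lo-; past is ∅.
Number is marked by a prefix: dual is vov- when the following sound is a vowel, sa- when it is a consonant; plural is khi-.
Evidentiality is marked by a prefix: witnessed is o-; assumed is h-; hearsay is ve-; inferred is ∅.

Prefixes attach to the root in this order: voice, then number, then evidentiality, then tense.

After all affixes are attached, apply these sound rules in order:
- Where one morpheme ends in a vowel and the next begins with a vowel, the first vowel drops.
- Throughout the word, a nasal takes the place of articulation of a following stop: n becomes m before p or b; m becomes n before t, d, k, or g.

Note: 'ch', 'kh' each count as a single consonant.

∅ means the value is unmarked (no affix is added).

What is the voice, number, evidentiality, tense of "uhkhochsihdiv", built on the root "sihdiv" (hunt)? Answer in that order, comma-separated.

Segment: u-h-khi-och-sihdiv.
voice: och- → causative.
number: khi- → plural.
evidentiality: h- → assumed.
tense: u- → present.

causative, plural, assumed, present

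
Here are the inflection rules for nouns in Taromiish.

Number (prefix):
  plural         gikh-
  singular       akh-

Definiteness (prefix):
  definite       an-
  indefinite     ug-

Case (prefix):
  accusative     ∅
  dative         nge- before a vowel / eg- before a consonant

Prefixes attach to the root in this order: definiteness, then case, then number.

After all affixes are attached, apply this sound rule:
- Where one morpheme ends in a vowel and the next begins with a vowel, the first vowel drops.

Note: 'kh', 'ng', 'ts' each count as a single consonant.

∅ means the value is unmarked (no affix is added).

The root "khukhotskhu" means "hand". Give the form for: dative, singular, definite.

akhngankhukhotskhu

Attach definiteness definite an- → ankhukhotskhu.
Attach case dative nge- (before vowel 'a') → ngeankhukhotskhu.
Attach number singular akh- → akhngeankhukhotskhu.
Apply vowel deletion: akhngeankhukhotskhu → akhngankhukhotskhu.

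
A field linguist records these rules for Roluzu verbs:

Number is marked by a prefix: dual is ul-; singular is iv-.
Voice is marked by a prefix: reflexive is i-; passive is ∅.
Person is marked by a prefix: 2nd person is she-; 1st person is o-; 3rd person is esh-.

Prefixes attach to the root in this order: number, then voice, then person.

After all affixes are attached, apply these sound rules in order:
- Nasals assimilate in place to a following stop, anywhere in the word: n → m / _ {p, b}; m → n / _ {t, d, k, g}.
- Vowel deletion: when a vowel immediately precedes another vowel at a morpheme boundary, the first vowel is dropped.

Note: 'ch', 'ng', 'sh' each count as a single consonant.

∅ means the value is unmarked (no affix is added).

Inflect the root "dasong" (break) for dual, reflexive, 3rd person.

Attach number dual ul- → uldasong.
Attach voice reflexive i- → iuldasong.
Attach person 3rd person esh- → eshiuldasong.
Nasal assimilation: no change.
Apply vowel deletion: eshiuldasong → eshuldasong.

eshuldasong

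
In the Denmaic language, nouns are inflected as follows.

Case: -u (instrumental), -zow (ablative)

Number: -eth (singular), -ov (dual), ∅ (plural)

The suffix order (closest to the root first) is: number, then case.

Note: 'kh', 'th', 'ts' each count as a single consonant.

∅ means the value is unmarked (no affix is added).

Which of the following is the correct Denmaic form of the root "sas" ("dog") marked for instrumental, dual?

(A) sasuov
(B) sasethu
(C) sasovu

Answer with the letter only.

C

Attach number dual -ov → sasov.
Attach case instrumental -u → sasovu.
So the correct form is sasovu, option (C).
(A) sasuov is wrong: it has the affixes in the wrong order.
(B) sasethu is wrong: it uses singular instead of dual for number.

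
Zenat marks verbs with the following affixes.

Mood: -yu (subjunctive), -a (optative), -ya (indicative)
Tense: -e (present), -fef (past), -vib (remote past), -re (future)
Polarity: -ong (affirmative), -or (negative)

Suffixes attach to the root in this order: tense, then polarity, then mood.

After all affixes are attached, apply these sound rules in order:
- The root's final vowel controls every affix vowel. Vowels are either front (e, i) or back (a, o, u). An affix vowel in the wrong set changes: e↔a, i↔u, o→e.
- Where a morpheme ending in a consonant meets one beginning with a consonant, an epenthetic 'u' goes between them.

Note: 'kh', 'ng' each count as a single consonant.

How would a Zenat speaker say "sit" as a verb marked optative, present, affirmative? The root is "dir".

direenge

Attach tense present -e → dire.
Attach polarity affirmative -ong → direong.
Attach mood optative -a → direonga.
Apply vowel harmony: direonga → direenge.
Epenthesis: no change.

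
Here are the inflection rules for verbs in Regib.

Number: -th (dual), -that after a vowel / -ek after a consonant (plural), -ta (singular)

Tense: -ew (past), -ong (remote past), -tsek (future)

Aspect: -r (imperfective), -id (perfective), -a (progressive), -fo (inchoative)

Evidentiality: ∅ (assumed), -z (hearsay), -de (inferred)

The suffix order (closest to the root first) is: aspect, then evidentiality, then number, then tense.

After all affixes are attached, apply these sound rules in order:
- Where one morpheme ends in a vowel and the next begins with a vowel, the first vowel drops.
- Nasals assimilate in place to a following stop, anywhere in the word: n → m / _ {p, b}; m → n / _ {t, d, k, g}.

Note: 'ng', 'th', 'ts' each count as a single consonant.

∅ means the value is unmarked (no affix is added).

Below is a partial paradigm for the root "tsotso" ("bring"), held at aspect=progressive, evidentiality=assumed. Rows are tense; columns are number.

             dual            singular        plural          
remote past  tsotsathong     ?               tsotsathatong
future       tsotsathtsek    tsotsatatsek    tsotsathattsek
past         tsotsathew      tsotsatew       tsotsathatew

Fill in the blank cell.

tsotsatong

Attach aspect progressive -a → tsotsoa.
evidentiality = assumed: zero marking, form stays tsotsoa.
Attach number singular -ta → tsotsoata.
Attach tense remote past -ong → tsotsoataong.
Apply vowel deletion: tsotsoataong → tsotsatong.
Nasal assimilation: no change.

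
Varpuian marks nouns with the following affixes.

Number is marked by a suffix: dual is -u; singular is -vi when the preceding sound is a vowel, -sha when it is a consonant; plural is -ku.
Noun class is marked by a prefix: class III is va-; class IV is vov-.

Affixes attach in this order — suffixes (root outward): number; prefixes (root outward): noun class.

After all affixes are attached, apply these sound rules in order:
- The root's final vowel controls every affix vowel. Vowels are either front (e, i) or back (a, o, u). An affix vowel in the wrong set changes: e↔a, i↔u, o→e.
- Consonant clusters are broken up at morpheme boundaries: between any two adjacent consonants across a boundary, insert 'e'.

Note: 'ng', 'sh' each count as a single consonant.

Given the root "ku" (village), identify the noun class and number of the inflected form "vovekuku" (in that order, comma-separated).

Segment: vov-ku-ku.
noun class: vov- → class IV.
number: -ku → plural.

class IV, plural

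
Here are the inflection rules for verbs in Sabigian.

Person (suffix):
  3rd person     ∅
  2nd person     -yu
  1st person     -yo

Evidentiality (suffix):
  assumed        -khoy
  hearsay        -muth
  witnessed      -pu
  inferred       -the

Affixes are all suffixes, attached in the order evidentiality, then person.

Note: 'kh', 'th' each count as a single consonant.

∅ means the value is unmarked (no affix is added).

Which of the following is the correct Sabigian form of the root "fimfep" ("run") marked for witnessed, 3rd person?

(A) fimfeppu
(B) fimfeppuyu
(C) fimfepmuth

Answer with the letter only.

Attach evidentiality witnessed -pu → fimfeppu.
person = 3rd person: zero marking, form stays fimfeppu.
So the correct form is fimfeppu, option (A).
(C) fimfepmuth is wrong: it uses hearsay instead of witnessed for evidentiality.
(B) fimfeppuyu is wrong: it uses 2nd person instead of 3rd person for person.

A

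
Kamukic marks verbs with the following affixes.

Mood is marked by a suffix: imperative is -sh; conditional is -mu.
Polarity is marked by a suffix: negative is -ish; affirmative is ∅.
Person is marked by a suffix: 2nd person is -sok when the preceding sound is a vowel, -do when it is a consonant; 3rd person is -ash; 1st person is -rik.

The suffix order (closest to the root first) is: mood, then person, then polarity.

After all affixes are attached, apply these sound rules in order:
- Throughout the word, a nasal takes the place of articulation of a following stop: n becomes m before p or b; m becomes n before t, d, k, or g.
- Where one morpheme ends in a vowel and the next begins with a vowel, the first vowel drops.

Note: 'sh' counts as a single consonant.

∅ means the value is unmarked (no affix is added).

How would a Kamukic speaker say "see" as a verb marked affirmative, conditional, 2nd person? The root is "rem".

remmusok

Attach mood conditional -mu → remmu.
Attach person 2nd person -sok (after vowel 'u') → remmusok.
polarity = affirmative: zero marking, form stays remmusok.
Nasal assimilation: no change.
Vowel deletion: no change.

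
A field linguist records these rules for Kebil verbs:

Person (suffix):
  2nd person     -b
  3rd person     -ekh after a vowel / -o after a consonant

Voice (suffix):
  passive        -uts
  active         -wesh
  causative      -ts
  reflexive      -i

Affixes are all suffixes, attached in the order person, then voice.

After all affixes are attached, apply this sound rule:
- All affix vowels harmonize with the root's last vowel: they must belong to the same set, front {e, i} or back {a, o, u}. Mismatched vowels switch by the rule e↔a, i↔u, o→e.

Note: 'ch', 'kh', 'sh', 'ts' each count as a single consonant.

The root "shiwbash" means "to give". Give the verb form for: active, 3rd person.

Attach person 3rd person -o (after consonant 'sh') → shiwbasho.
Attach voice active -wesh → shiwbashowesh.
Apply vowel harmony: shiwbashowesh → shiwbashowash.

shiwbashowash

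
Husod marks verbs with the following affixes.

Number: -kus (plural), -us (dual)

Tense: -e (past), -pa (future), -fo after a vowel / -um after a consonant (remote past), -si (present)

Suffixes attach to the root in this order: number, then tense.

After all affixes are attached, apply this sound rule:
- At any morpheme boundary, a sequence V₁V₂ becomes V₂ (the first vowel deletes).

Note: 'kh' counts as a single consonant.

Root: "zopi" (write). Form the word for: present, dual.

Attach number dual -us → zopius.
Attach tense present -si → zopiussi.
Apply vowel deletion: zopiussi → zopussi.

zopussi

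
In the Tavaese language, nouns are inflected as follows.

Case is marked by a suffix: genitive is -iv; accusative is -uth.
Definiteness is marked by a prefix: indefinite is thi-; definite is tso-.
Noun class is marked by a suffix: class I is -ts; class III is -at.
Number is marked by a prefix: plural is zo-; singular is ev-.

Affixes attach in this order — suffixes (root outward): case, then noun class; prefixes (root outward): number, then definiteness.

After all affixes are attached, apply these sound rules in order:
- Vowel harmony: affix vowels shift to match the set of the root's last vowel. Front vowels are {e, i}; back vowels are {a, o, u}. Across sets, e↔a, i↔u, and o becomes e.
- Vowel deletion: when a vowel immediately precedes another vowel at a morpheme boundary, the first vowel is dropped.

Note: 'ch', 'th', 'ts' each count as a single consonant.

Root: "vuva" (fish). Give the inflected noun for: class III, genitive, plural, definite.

tsozovuvuvat

Attach case genitive -iv → vuvaiv.
Attach noun class class III -at → vuvaivat.
Attach number plural zo- → zovuvaivat.
Attach definiteness definite tso- → tsozovuvaivat.
Apply vowel harmony: tsozovuvaivat → tsozovuvauvat.
Apply vowel deletion: tsozovuvauvat → tsozovuvuvat.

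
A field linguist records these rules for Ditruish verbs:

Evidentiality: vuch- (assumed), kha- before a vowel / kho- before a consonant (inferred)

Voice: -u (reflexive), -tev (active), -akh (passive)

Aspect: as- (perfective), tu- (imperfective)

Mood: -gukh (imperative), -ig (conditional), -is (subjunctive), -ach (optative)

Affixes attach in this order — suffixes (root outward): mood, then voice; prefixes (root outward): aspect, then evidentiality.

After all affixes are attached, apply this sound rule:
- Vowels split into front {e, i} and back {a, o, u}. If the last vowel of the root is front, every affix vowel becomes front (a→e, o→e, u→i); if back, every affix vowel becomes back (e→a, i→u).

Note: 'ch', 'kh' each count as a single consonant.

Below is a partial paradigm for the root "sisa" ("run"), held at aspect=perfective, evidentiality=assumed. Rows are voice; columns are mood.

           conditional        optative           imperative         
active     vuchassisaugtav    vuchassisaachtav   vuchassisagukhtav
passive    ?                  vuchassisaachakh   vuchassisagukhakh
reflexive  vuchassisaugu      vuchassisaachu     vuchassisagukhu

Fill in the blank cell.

Attach aspect perfective as- → assisa.
Attach mood conditional -ig → assisaig.
Attach evidentiality assumed vuch- → vuchassisaig.
Attach voice passive -akh → vuchassisaigakh.
Apply vowel harmony: vuchassisaigakh → vuchassisaugakh.

vuchassisaugakh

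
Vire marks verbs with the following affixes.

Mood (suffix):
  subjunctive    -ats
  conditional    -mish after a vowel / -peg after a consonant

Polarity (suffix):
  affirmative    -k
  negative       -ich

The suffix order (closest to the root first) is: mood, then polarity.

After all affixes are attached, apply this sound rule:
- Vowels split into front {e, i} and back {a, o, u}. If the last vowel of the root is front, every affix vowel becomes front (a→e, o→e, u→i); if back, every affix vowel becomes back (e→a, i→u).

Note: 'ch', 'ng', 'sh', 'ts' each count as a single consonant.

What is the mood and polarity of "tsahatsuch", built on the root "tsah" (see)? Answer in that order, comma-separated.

Segment: tsah-ats-ich.
mood: -ats → subjunctive.
polarity: -ich → negative.

subjunctive, negative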